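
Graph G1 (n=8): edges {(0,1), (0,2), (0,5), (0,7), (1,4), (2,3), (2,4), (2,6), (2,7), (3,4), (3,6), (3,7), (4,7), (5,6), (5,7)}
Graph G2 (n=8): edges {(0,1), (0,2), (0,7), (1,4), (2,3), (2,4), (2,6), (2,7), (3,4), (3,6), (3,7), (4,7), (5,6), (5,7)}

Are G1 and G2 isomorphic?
No, not isomorphic

The graphs are NOT isomorphic.

Counting edges: G1 has 15 edge(s); G2 has 14 edge(s).
Edge count is an isomorphism invariant (a bijection on vertices induces a bijection on edges), so differing edge counts rule out isomorphism.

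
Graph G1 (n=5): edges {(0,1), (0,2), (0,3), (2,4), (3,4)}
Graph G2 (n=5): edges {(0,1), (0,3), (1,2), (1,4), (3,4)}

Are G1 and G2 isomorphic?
Yes, isomorphic

The graphs are isomorphic.
One valid mapping φ: V(G1) → V(G2): 0→1, 1→2, 2→0, 3→4, 4→3

Verify φ preserves adjacency — for each edge of G1, its image is an edge of G2:
  (0,1) → (φ(0),φ(1)) = (1,2) ∈ E(G2) ✓
  (0,2) → (φ(0),φ(2)) = (0,1) ∈ E(G2) ✓
  (0,3) → (φ(0),φ(3)) = (1,4) ∈ E(G2) ✓
  (2,4) → (φ(2),φ(4)) = (0,3) ∈ E(G2) ✓
  (3,4) → (φ(3),φ(4)) = (3,4) ∈ E(G2) ✓
All 5 edges of G1 map to edges of G2, and |E(G1)| = |E(G2)| = 5, so φ is a bijection on edges as well as vertices. Hence G1 ≅ G2.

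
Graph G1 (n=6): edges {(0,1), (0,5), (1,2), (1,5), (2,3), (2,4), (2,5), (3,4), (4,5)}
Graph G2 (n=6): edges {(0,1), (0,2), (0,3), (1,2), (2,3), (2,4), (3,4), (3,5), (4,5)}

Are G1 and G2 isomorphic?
Yes, isomorphic

The graphs are isomorphic.
One valid mapping φ: V(G1) → V(G2): 0→5, 1→4, 2→2, 3→1, 4→0, 5→3

Verify φ preserves adjacency — for each edge of G1, its image is an edge of G2:
  (0,1) → (φ(0),φ(1)) = (4,5) ∈ E(G2) ✓
  (0,5) → (φ(0),φ(5)) = (3,5) ∈ E(G2) ✓
  (1,2) → (φ(1),φ(2)) = (2,4) ∈ E(G2) ✓
  (1,5) → (φ(1),φ(5)) = (3,4) ∈ E(G2) ✓
  (2,3) → (φ(2),φ(3)) = (1,2) ∈ E(G2) ✓
  (2,4) → (φ(2),φ(4)) = (0,2) ∈ E(G2) ✓
  (2,5) → (φ(2),φ(5)) = (2,3) ∈ E(G2) ✓
  (3,4) → (φ(3),φ(4)) = (0,1) ∈ E(G2) ✓
  (4,5) → (φ(4),φ(5)) = (0,3) ∈ E(G2) ✓
All 9 edges of G1 map to edges of G2, and |E(G1)| = |E(G2)| = 9, so φ is a bijection on edges as well as vertices. Hence G1 ≅ G2.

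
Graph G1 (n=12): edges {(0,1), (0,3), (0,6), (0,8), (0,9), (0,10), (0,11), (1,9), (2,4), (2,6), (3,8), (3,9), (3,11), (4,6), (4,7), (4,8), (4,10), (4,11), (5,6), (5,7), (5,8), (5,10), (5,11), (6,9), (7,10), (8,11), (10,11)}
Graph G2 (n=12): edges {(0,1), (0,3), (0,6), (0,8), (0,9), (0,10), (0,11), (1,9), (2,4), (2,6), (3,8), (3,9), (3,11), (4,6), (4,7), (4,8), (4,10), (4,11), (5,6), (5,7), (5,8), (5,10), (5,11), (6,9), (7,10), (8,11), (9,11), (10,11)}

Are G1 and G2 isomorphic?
No, not isomorphic

The graphs are NOT isomorphic.

Counting edges: G1 has 27 edge(s); G2 has 28 edge(s).
Edge count is an isomorphism invariant (a bijection on vertices induces a bijection on edges), so differing edge counts rule out isomorphism.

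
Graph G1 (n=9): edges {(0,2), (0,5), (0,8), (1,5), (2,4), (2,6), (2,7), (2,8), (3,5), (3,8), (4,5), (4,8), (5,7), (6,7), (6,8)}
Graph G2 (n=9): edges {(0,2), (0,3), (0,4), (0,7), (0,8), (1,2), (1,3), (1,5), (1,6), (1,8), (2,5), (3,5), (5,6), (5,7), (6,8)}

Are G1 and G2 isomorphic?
Yes, isomorphic

The graphs are isomorphic.
One valid mapping φ: V(G1) → V(G2): 0→3, 1→4, 2→1, 3→7, 4→2, 5→0, 6→6, 7→8, 8→5

Verify φ preserves adjacency — for each edge of G1, its image is an edge of G2:
  (0,2) → (φ(0),φ(2)) = (1,3) ∈ E(G2) ✓
  (0,5) → (φ(0),φ(5)) = (0,3) ∈ E(G2) ✓
  (0,8) → (φ(0),φ(8)) = (3,5) ∈ E(G2) ✓
  (1,5) → (φ(1),φ(5)) = (0,4) ∈ E(G2) ✓
  (2,4) → (φ(2),φ(4)) = (1,2) ∈ E(G2) ✓
  (2,6) → (φ(2),φ(6)) = (1,6) ∈ E(G2) ✓
  (2,7) → (φ(2),φ(7)) = (1,8) ∈ E(G2) ✓
  (2,8) → (φ(2),φ(8)) = (1,5) ∈ E(G2) ✓
  (3,5) → (φ(3),φ(5)) = (0,7) ∈ E(G2) ✓
  (3,8) → (φ(3),φ(8)) = (5,7) ∈ E(G2) ✓
  (4,5) → (φ(4),φ(5)) = (0,2) ∈ E(G2) ✓
  (4,8) → (φ(4),φ(8)) = (2,5) ∈ E(G2) ✓
  (5,7) → (φ(5),φ(7)) = (0,8) ∈ E(G2) ✓
  (6,7) → (φ(6),φ(7)) = (6,8) ∈ E(G2) ✓
  (6,8) → (φ(6),φ(8)) = (5,6) ∈ E(G2) ✓
All 15 edges of G1 map to edges of G2, and |E(G1)| = |E(G2)| = 15, so φ is a bijection on edges as well as vertices. Hence G1 ≅ G2.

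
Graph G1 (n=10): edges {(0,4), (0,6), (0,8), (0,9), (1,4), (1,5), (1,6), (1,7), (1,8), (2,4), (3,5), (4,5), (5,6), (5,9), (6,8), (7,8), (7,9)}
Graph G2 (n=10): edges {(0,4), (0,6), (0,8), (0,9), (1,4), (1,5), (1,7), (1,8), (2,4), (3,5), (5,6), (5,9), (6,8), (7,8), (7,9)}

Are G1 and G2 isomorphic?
No, not isomorphic

The graphs are NOT isomorphic.

Counting edges: G1 has 17 edge(s); G2 has 15 edge(s).
Edge count is an isomorphism invariant (a bijection on vertices induces a bijection on edges), so differing edge counts rule out isomorphism.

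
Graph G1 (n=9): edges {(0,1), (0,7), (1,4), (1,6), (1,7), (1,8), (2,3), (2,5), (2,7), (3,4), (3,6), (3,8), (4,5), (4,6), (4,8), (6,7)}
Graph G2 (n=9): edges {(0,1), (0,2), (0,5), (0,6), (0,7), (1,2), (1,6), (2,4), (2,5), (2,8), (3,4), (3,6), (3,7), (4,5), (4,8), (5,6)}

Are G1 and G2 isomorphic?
Yes, isomorphic

The graphs are isomorphic.
One valid mapping φ: V(G1) → V(G2): 0→8, 1→2, 2→3, 3→6, 4→0, 5→7, 6→5, 7→4, 8→1

Verify φ preserves adjacency — for each edge of G1, its image is an edge of G2:
  (0,1) → (φ(0),φ(1)) = (2,8) ∈ E(G2) ✓
  (0,7) → (φ(0),φ(7)) = (4,8) ∈ E(G2) ✓
  (1,4) → (φ(1),φ(4)) = (0,2) ∈ E(G2) ✓
  (1,6) → (φ(1),φ(6)) = (2,5) ∈ E(G2) ✓
  (1,7) → (φ(1),φ(7)) = (2,4) ∈ E(G2) ✓
  (1,8) → (φ(1),φ(8)) = (1,2) ∈ E(G2) ✓
  (2,3) → (φ(2),φ(3)) = (3,6) ∈ E(G2) ✓
  (2,5) → (φ(2),φ(5)) = (3,7) ∈ E(G2) ✓
  (2,7) → (φ(2),φ(7)) = (3,4) ∈ E(G2) ✓
  (3,4) → (φ(3),φ(4)) = (0,6) ∈ E(G2) ✓
  (3,6) → (φ(3),φ(6)) = (5,6) ∈ E(G2) ✓
  (3,8) → (φ(3),φ(8)) = (1,6) ∈ E(G2) ✓
  (4,5) → (φ(4),φ(5)) = (0,7) ∈ E(G2) ✓
  (4,6) → (φ(4),φ(6)) = (0,5) ∈ E(G2) ✓
  (4,8) → (φ(4),φ(8)) = (0,1) ∈ E(G2) ✓
  (6,7) → (φ(6),φ(7)) = (4,5) ∈ E(G2) ✓
All 16 edges of G1 map to edges of G2, and |E(G1)| = |E(G2)| = 16, so φ is a bijection on edges as well as vertices. Hence G1 ≅ G2.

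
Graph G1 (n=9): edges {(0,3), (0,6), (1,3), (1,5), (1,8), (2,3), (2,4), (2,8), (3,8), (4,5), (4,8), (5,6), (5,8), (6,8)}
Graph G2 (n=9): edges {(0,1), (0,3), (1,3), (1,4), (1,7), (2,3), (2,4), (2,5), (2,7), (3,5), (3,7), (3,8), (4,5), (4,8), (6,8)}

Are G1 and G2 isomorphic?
No, not isomorphic

The graphs are NOT isomorphic.

Connected components of G1: 2 component(s) with vertex sets [[7], [0, 1, 2, 3, 4, 5, 6, 8]], sizes [1, 8].
Connected components of G2: 1 component(s) with vertex sets [[0, 1, 2, 3, 4, 5, 6, 7, 8]], sizes [9].
The number of connected components (and the multiset of component sizes) is an isomorphism invariant — an isomorphism maps each component of G1 bijectively onto a component of G2. Since G1 has 2 component(s) and G2 has 1, they cannot be isomorphic.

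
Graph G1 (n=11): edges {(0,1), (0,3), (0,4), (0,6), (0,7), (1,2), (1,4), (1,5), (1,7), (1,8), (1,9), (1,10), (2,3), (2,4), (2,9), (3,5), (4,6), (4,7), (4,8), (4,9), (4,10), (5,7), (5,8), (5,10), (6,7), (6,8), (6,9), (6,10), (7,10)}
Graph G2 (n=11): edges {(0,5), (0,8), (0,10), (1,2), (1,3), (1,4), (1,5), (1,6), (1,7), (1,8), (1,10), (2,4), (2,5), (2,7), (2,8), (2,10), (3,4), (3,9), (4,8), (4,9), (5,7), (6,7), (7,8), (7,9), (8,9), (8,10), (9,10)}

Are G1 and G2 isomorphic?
No, not isomorphic

The graphs are NOT isomorphic.

Degrees in G1: deg(0)=5, deg(1)=8, deg(2)=4, deg(3)=3, deg(4)=8, deg(5)=5, deg(6)=6, deg(7)=6, deg(8)=4, deg(9)=4, deg(10)=5.
Sorted degree sequence of G1: [8, 8, 6, 6, 5, 5, 5, 4, 4, 4, 3].
Degrees in G2: deg(0)=3, deg(1)=8, deg(2)=6, deg(3)=3, deg(4)=5, deg(5)=4, deg(6)=2, deg(7)=6, deg(8)=7, deg(9)=5, deg(10)=5.
Sorted degree sequence of G2: [8, 7, 6, 6, 5, 5, 5, 4, 3, 3, 2].
The (sorted) degree sequence is an isomorphism invariant, so since G1 and G2 have different degree sequences they cannot be isomorphic.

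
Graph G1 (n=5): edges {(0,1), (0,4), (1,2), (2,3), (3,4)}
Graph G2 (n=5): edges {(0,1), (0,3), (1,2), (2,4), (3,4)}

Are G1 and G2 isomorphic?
Yes, isomorphic

The graphs are isomorphic.
One valid mapping φ: V(G1) → V(G2): 0→3, 1→4, 2→2, 3→1, 4→0

Verify φ preserves adjacency — for each edge of G1, its image is an edge of G2:
  (0,1) → (φ(0),φ(1)) = (3,4) ∈ E(G2) ✓
  (0,4) → (φ(0),φ(4)) = (0,3) ∈ E(G2) ✓
  (1,2) → (φ(1),φ(2)) = (2,4) ∈ E(G2) ✓
  (2,3) → (φ(2),φ(3)) = (1,2) ∈ E(G2) ✓
  (3,4) → (φ(3),φ(4)) = (0,1) ∈ E(G2) ✓
All 5 edges of G1 map to edges of G2, and |E(G1)| = |E(G2)| = 5, so φ is a bijection on edges as well as vertices. Hence G1 ≅ G2.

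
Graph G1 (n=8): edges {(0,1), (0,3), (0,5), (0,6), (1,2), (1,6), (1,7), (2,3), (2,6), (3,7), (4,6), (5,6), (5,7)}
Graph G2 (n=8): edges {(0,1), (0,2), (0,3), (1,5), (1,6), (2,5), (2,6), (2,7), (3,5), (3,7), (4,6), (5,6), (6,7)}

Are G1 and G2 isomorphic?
Yes, isomorphic

The graphs are isomorphic.
One valid mapping φ: V(G1) → V(G2): 0→5, 1→2, 2→7, 3→3, 4→4, 5→1, 6→6, 7→0

Verify φ preserves adjacency — for each edge of G1, its image is an edge of G2:
  (0,1) → (φ(0),φ(1)) = (2,5) ∈ E(G2) ✓
  (0,3) → (φ(0),φ(3)) = (3,5) ∈ E(G2) ✓
  (0,5) → (φ(0),φ(5)) = (1,5) ∈ E(G2) ✓
  (0,6) → (φ(0),φ(6)) = (5,6) ∈ E(G2) ✓
  (1,2) → (φ(1),φ(2)) = (2,7) ∈ E(G2) ✓
  (1,6) → (φ(1),φ(6)) = (2,6) ∈ E(G2) ✓
  (1,7) → (φ(1),φ(7)) = (0,2) ∈ E(G2) ✓
  (2,3) → (φ(2),φ(3)) = (3,7) ∈ E(G2) ✓
  (2,6) → (φ(2),φ(6)) = (6,7) ∈ E(G2) ✓
  (3,7) → (φ(3),φ(7)) = (0,3) ∈ E(G2) ✓
  (4,6) → (φ(4),φ(6)) = (4,6) ∈ E(G2) ✓
  (5,6) → (φ(5),φ(6)) = (1,6) ∈ E(G2) ✓
  (5,7) → (φ(5),φ(7)) = (0,1) ∈ E(G2) ✓
All 13 edges of G1 map to edges of G2, and |E(G1)| = |E(G2)| = 13, so φ is a bijection on edges as well as vertices. Hence G1 ≅ G2.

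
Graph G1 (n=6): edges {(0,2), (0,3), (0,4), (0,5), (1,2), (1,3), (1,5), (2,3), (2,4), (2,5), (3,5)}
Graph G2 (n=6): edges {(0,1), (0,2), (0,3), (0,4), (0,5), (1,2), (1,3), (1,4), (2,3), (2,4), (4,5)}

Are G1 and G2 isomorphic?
Yes, isomorphic

The graphs are isomorphic.
One valid mapping φ: V(G1) → V(G2): 0→4, 1→3, 2→0, 3→2, 4→5, 5→1

Verify φ preserves adjacency — for each edge of G1, its image is an edge of G2:
  (0,2) → (φ(0),φ(2)) = (0,4) ∈ E(G2) ✓
  (0,3) → (φ(0),φ(3)) = (2,4) ∈ E(G2) ✓
  (0,4) → (φ(0),φ(4)) = (4,5) ∈ E(G2) ✓
  (0,5) → (φ(0),φ(5)) = (1,4) ∈ E(G2) ✓
  (1,2) → (φ(1),φ(2)) = (0,3) ∈ E(G2) ✓
  (1,3) → (φ(1),φ(3)) = (2,3) ∈ E(G2) ✓
  (1,5) → (φ(1),φ(5)) = (1,3) ∈ E(G2) ✓
  (2,3) → (φ(2),φ(3)) = (0,2) ∈ E(G2) ✓
  (2,4) → (φ(2),φ(4)) = (0,5) ∈ E(G2) ✓
  (2,5) → (φ(2),φ(5)) = (0,1) ∈ E(G2) ✓
  (3,5) → (φ(3),φ(5)) = (1,2) ∈ E(G2) ✓
All 11 edges of G1 map to edges of G2, and |E(G1)| = |E(G2)| = 11, so φ is a bijection on edges as well as vertices. Hence G1 ≅ G2.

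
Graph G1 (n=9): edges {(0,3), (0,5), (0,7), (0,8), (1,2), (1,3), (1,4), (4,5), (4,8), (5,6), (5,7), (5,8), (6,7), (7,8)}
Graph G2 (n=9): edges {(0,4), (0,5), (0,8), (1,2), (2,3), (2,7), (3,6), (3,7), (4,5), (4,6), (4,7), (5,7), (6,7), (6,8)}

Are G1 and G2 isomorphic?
No, not isomorphic

The graphs are NOT isomorphic.

Counting triangles (3-cliques): G1 has 6, G2 has 5.
Triangle count is an isomorphism invariant, so differing triangle counts rule out isomorphism.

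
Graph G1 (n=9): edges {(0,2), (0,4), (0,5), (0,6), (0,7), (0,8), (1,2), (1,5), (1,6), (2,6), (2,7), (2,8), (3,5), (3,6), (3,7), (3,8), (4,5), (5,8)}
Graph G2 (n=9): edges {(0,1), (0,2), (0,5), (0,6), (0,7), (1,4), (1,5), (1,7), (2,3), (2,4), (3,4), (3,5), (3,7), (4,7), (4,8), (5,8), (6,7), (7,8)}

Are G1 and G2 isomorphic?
Yes, isomorphic

The graphs are isomorphic.
One valid mapping φ: V(G1) → V(G2): 0→7, 1→2, 2→4, 3→5, 4→6, 5→0, 6→3, 7→8, 8→1

Verify φ preserves adjacency — for each edge of G1, its image is an edge of G2:
  (0,2) → (φ(0),φ(2)) = (4,7) ∈ E(G2) ✓
  (0,4) → (φ(0),φ(4)) = (6,7) ∈ E(G2) ✓
  (0,5) → (φ(0),φ(5)) = (0,7) ∈ E(G2) ✓
  (0,6) → (φ(0),φ(6)) = (3,7) ∈ E(G2) ✓
  (0,7) → (φ(0),φ(7)) = (7,8) ∈ E(G2) ✓
  (0,8) → (φ(0),φ(8)) = (1,7) ∈ E(G2) ✓
  (1,2) → (φ(1),φ(2)) = (2,4) ∈ E(G2) ✓
  (1,5) → (φ(1),φ(5)) = (0,2) ∈ E(G2) ✓
  (1,6) → (φ(1),φ(6)) = (2,3) ∈ E(G2) ✓
  (2,6) → (φ(2),φ(6)) = (3,4) ∈ E(G2) ✓
  (2,7) → (φ(2),φ(7)) = (4,8) ∈ E(G2) ✓
  (2,8) → (φ(2),φ(8)) = (1,4) ∈ E(G2) ✓
  (3,5) → (φ(3),φ(5)) = (0,5) ∈ E(G2) ✓
  (3,6) → (φ(3),φ(6)) = (3,5) ∈ E(G2) ✓
  (3,7) → (φ(3),φ(7)) = (5,8) ∈ E(G2) ✓
  (3,8) → (φ(3),φ(8)) = (1,5) ∈ E(G2) ✓
  (4,5) → (φ(4),φ(5)) = (0,6) ∈ E(G2) ✓
  (5,8) → (φ(5),φ(8)) = (0,1) ∈ E(G2) ✓
All 18 edges of G1 map to edges of G2, and |E(G1)| = |E(G2)| = 18, so φ is a bijection on edges as well as vertices. Hence G1 ≅ G2.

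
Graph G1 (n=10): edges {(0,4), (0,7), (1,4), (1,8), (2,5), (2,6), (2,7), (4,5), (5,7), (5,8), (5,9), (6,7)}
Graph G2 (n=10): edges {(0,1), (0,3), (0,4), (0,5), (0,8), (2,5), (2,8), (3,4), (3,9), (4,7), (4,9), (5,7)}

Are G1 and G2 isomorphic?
Yes, isomorphic

The graphs are isomorphic.
One valid mapping φ: V(G1) → V(G2): 0→7, 1→2, 2→3, 3→6, 4→5, 5→0, 6→9, 7→4, 8→8, 9→1

Verify φ preserves adjacency — for each edge of G1, its image is an edge of G2:
  (0,4) → (φ(0),φ(4)) = (5,7) ∈ E(G2) ✓
  (0,7) → (φ(0),φ(7)) = (4,7) ∈ E(G2) ✓
  (1,4) → (φ(1),φ(4)) = (2,5) ∈ E(G2) ✓
  (1,8) → (φ(1),φ(8)) = (2,8) ∈ E(G2) ✓
  (2,5) → (φ(2),φ(5)) = (0,3) ∈ E(G2) ✓
  (2,6) → (φ(2),φ(6)) = (3,9) ∈ E(G2) ✓
  (2,7) → (φ(2),φ(7)) = (3,4) ∈ E(G2) ✓
  (4,5) → (φ(4),φ(5)) = (0,5) ∈ E(G2) ✓
  (5,7) → (φ(5),φ(7)) = (0,4) ∈ E(G2) ✓
  (5,8) → (φ(5),φ(8)) = (0,8) ∈ E(G2) ✓
  (5,9) → (φ(5),φ(9)) = (0,1) ∈ E(G2) ✓
  (6,7) → (φ(6),φ(7)) = (4,9) ∈ E(G2) ✓
All 12 edges of G1 map to edges of G2, and |E(G1)| = |E(G2)| = 12, so φ is a bijection on edges as well as vertices. Hence G1 ≅ G2.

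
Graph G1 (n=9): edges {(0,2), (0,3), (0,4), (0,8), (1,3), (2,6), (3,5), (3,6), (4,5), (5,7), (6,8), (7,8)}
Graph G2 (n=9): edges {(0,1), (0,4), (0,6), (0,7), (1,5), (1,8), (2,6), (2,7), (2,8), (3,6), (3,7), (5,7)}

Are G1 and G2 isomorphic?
Yes, isomorphic

The graphs are isomorphic.
One valid mapping φ: V(G1) → V(G2): 0→7, 1→4, 2→3, 3→0, 4→5, 5→1, 6→6, 7→8, 8→2

Verify φ preserves adjacency — for each edge of G1, its image is an edge of G2:
  (0,2) → (φ(0),φ(2)) = (3,7) ∈ E(G2) ✓
  (0,3) → (φ(0),φ(3)) = (0,7) ∈ E(G2) ✓
  (0,4) → (φ(0),φ(4)) = (5,7) ∈ E(G2) ✓
  (0,8) → (φ(0),φ(8)) = (2,7) ∈ E(G2) ✓
  (1,3) → (φ(1),φ(3)) = (0,4) ∈ E(G2) ✓
  (2,6) → (φ(2),φ(6)) = (3,6) ∈ E(G2) ✓
  (3,5) → (φ(3),φ(5)) = (0,1) ∈ E(G2) ✓
  (3,6) → (φ(3),φ(6)) = (0,6) ∈ E(G2) ✓
  (4,5) → (φ(4),φ(5)) = (1,5) ∈ E(G2) ✓
  (5,7) → (φ(5),φ(7)) = (1,8) ∈ E(G2) ✓
  (6,8) → (φ(6),φ(8)) = (2,6) ∈ E(G2) ✓
  (7,8) → (φ(7),φ(8)) = (2,8) ∈ E(G2) ✓
All 12 edges of G1 map to edges of G2, and |E(G1)| = |E(G2)| = 12, so φ is a bijection on edges as well as vertices. Hence G1 ≅ G2.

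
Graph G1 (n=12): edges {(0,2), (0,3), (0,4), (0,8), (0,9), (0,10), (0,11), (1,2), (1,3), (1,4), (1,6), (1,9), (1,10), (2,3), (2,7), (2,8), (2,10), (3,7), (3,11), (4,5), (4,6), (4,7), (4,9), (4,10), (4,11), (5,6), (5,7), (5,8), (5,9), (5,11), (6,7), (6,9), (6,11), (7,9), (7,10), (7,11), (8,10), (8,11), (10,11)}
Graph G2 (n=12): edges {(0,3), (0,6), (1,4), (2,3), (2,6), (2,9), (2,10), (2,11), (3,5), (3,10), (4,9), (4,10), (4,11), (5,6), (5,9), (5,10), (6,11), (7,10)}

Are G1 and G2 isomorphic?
No, not isomorphic

The graphs are NOT isomorphic.

Degrees in G1: deg(0)=7, deg(1)=6, deg(2)=6, deg(3)=5, deg(4)=8, deg(5)=6, deg(6)=6, deg(7)=8, deg(8)=5, deg(9)=6, deg(10)=7, deg(11)=8.
Sorted degree sequence of G1: [8, 8, 8, 7, 7, 6, 6, 6, 6, 6, 5, 5].
Degrees in G2: deg(0)=2, deg(1)=1, deg(2)=5, deg(3)=4, deg(4)=4, deg(5)=4, deg(6)=4, deg(7)=1, deg(8)=0, deg(9)=3, deg(10)=5, deg(11)=3.
Sorted degree sequence of G2: [5, 5, 4, 4, 4, 4, 3, 3, 2, 1, 1, 0].
The (sorted) degree sequence is an isomorphism invariant, so since G1 and G2 have different degree sequences they cannot be isomorphic.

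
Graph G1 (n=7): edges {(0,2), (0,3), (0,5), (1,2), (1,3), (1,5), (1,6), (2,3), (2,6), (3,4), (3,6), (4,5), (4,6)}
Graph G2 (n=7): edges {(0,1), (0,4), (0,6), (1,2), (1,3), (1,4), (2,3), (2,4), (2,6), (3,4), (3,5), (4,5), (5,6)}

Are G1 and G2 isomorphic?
Yes, isomorphic

The graphs are isomorphic.
One valid mapping φ: V(G1) → V(G2): 0→0, 1→2, 2→1, 3→4, 4→5, 5→6, 6→3

Verify φ preserves adjacency — for each edge of G1, its image is an edge of G2:
  (0,2) → (φ(0),φ(2)) = (0,1) ∈ E(G2) ✓
  (0,3) → (φ(0),φ(3)) = (0,4) ∈ E(G2) ✓
  (0,5) → (φ(0),φ(5)) = (0,6) ∈ E(G2) ✓
  (1,2) → (φ(1),φ(2)) = (1,2) ∈ E(G2) ✓
  (1,3) → (φ(1),φ(3)) = (2,4) ∈ E(G2) ✓
  (1,5) → (φ(1),φ(5)) = (2,6) ∈ E(G2) ✓
  (1,6) → (φ(1),φ(6)) = (2,3) ∈ E(G2) ✓
  (2,3) → (φ(2),φ(3)) = (1,4) ∈ E(G2) ✓
  (2,6) → (φ(2),φ(6)) = (1,3) ∈ E(G2) ✓
  (3,4) → (φ(3),φ(4)) = (4,5) ∈ E(G2) ✓
  (3,6) → (φ(3),φ(6)) = (3,4) ∈ E(G2) ✓
  (4,5) → (φ(4),φ(5)) = (5,6) ∈ E(G2) ✓
  (4,6) → (φ(4),φ(6)) = (3,5) ∈ E(G2) ✓
All 13 edges of G1 map to edges of G2, and |E(G1)| = |E(G2)| = 13, so φ is a bijection on edges as well as vertices. Hence G1 ≅ G2.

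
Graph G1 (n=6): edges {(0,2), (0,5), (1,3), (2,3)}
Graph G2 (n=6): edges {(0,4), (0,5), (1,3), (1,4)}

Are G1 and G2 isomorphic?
Yes, isomorphic

The graphs are isomorphic.
One valid mapping φ: V(G1) → V(G2): 0→1, 1→5, 2→4, 3→0, 4→2, 5→3

Verify φ preserves adjacency — for each edge of G1, its image is an edge of G2:
  (0,2) → (φ(0),φ(2)) = (1,4) ∈ E(G2) ✓
  (0,5) → (φ(0),φ(5)) = (1,3) ∈ E(G2) ✓
  (1,3) → (φ(1),φ(3)) = (0,5) ∈ E(G2) ✓
  (2,3) → (φ(2),φ(3)) = (0,4) ∈ E(G2) ✓
All 4 edges of G1 map to edges of G2, and |E(G1)| = |E(G2)| = 4, so φ is a bijection on edges as well as vertices. Hence G1 ≅ G2.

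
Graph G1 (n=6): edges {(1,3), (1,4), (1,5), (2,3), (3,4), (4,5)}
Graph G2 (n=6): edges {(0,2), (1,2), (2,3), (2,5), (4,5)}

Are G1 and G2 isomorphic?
No, not isomorphic

The graphs are NOT isomorphic.

Counting triangles (3-cliques): G1 has 2, G2 has 0.
Triangle count is an isomorphism invariant, so differing triangle counts rule out isomorphism.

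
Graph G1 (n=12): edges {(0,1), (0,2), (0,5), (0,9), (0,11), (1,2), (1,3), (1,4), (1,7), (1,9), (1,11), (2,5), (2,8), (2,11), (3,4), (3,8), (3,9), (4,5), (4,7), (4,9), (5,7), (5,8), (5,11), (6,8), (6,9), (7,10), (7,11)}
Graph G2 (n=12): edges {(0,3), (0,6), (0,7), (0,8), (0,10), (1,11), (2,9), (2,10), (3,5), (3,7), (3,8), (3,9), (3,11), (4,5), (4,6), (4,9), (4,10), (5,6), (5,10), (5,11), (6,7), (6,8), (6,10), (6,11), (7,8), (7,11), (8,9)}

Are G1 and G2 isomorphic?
Yes, isomorphic

The graphs are isomorphic.
One valid mapping φ: V(G1) → V(G2): 0→0, 1→6, 2→8, 3→4, 4→5, 5→3, 6→2, 7→11, 8→9, 9→10, 10→1, 11→7

Verify φ preserves adjacency — for each edge of G1, its image is an edge of G2:
  (0,1) → (φ(0),φ(1)) = (0,6) ∈ E(G2) ✓
  (0,2) → (φ(0),φ(2)) = (0,8) ∈ E(G2) ✓
  (0,5) → (φ(0),φ(5)) = (0,3) ∈ E(G2) ✓
  (0,9) → (φ(0),φ(9)) = (0,10) ∈ E(G2) ✓
  (0,11) → (φ(0),φ(11)) = (0,7) ∈ E(G2) ✓
  (1,2) → (φ(1),φ(2)) = (6,8) ∈ E(G2) ✓
  (1,3) → (φ(1),φ(3)) = (4,6) ∈ E(G2) ✓
  (1,4) → (φ(1),φ(4)) = (5,6) ∈ E(G2) ✓
  (1,7) → (φ(1),φ(7)) = (6,11) ∈ E(G2) ✓
  (1,9) → (φ(1),φ(9)) = (6,10) ∈ E(G2) ✓
  (1,11) → (φ(1),φ(11)) = (6,7) ∈ E(G2) ✓
  (2,5) → (φ(2),φ(5)) = (3,8) ∈ E(G2) ✓
  (2,8) → (φ(2),φ(8)) = (8,9) ∈ E(G2) ✓
  (2,11) → (φ(2),φ(11)) = (7,8) ∈ E(G2) ✓
  (3,4) → (φ(3),φ(4)) = (4,5) ∈ E(G2) ✓
  (3,8) → (φ(3),φ(8)) = (4,9) ∈ E(G2) ✓
  (3,9) → (φ(3),φ(9)) = (4,10) ∈ E(G2) ✓
  (4,5) → (φ(4),φ(5)) = (3,5) ∈ E(G2) ✓
  (4,7) → (φ(4),φ(7)) = (5,11) ∈ E(G2) ✓
  (4,9) → (φ(4),φ(9)) = (5,10) ∈ E(G2) ✓
  (5,7) → (φ(5),φ(7)) = (3,11) ∈ E(G2) ✓
  (5,8) → (φ(5),φ(8)) = (3,9) ∈ E(G2) ✓
  (5,11) → (φ(5),φ(11)) = (3,7) ∈ E(G2) ✓
  (6,8) → (φ(6),φ(8)) = (2,9) ∈ E(G2) ✓
  (6,9) → (φ(6),φ(9)) = (2,10) ∈ E(G2) ✓
  (7,10) → (φ(7),φ(10)) = (1,11) ∈ E(G2) ✓
  (7,11) → (φ(7),φ(11)) = (7,11) ∈ E(G2) ✓
All 27 edges of G1 map to edges of G2, and |E(G1)| = |E(G2)| = 27, so φ is a bijection on edges as well as vertices. Hence G1 ≅ G2.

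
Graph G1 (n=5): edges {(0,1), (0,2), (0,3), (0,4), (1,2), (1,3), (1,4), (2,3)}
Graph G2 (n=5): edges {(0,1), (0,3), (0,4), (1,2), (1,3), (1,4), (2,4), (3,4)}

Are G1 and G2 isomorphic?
Yes, isomorphic

The graphs are isomorphic.
One valid mapping φ: V(G1) → V(G2): 0→4, 1→1, 2→0, 3→3, 4→2

Verify φ preserves adjacency — for each edge of G1, its image is an edge of G2:
  (0,1) → (φ(0),φ(1)) = (1,4) ∈ E(G2) ✓
  (0,2) → (φ(0),φ(2)) = (0,4) ∈ E(G2) ✓
  (0,3) → (φ(0),φ(3)) = (3,4) ∈ E(G2) ✓
  (0,4) → (φ(0),φ(4)) = (2,4) ∈ E(G2) ✓
  (1,2) → (φ(1),φ(2)) = (0,1) ∈ E(G2) ✓
  (1,3) → (φ(1),φ(3)) = (1,3) ∈ E(G2) ✓
  (1,4) → (φ(1),φ(4)) = (1,2) ∈ E(G2) ✓
  (2,3) → (φ(2),φ(3)) = (0,3) ∈ E(G2) ✓
All 8 edges of G1 map to edges of G2, and |E(G1)| = |E(G2)| = 8, so φ is a bijection on edges as well as vertices. Hence G1 ≅ G2.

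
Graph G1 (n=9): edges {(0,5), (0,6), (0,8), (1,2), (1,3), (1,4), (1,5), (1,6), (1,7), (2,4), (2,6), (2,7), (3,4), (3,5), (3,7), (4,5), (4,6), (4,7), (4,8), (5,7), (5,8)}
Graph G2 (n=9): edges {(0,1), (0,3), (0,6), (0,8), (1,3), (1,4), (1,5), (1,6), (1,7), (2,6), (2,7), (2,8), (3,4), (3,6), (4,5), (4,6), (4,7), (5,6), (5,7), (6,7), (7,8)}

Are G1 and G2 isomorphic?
Yes, isomorphic

The graphs are isomorphic.
One valid mapping φ: V(G1) → V(G2): 0→8, 1→1, 2→3, 3→5, 4→6, 5→7, 6→0, 7→4, 8→2

Verify φ preserves adjacency — for each edge of G1, its image is an edge of G2:
  (0,5) → (φ(0),φ(5)) = (7,8) ∈ E(G2) ✓
  (0,6) → (φ(0),φ(6)) = (0,8) ∈ E(G2) ✓
  (0,8) → (φ(0),φ(8)) = (2,8) ∈ E(G2) ✓
  (1,2) → (φ(1),φ(2)) = (1,3) ∈ E(G2) ✓
  (1,3) → (φ(1),φ(3)) = (1,5) ∈ E(G2) ✓
  (1,4) → (φ(1),φ(4)) = (1,6) ∈ E(G2) ✓
  (1,5) → (φ(1),φ(5)) = (1,7) ∈ E(G2) ✓
  (1,6) → (φ(1),φ(6)) = (0,1) ∈ E(G2) ✓
  (1,7) → (φ(1),φ(7)) = (1,4) ∈ E(G2) ✓
  (2,4) → (φ(2),φ(4)) = (3,6) ∈ E(G2) ✓
  (2,6) → (φ(2),φ(6)) = (0,3) ∈ E(G2) ✓
  (2,7) → (φ(2),φ(7)) = (3,4) ∈ E(G2) ✓
  (3,4) → (φ(3),φ(4)) = (5,6) ∈ E(G2) ✓
  (3,5) → (φ(3),φ(5)) = (5,7) ∈ E(G2) ✓
  (3,7) → (φ(3),φ(7)) = (4,5) ∈ E(G2) ✓
  (4,5) → (φ(4),φ(5)) = (6,7) ∈ E(G2) ✓
  (4,6) → (φ(4),φ(6)) = (0,6) ∈ E(G2) ✓
  (4,7) → (φ(4),φ(7)) = (4,6) ∈ E(G2) ✓
  (4,8) → (φ(4),φ(8)) = (2,6) ∈ E(G2) ✓
  (5,7) → (φ(5),φ(7)) = (4,7) ∈ E(G2) ✓
  (5,8) → (φ(5),φ(8)) = (2,7) ∈ E(G2) ✓
All 21 edges of G1 map to edges of G2, and |E(G1)| = |E(G2)| = 21, so φ is a bijection on edges as well as vertices. Hence G1 ≅ G2.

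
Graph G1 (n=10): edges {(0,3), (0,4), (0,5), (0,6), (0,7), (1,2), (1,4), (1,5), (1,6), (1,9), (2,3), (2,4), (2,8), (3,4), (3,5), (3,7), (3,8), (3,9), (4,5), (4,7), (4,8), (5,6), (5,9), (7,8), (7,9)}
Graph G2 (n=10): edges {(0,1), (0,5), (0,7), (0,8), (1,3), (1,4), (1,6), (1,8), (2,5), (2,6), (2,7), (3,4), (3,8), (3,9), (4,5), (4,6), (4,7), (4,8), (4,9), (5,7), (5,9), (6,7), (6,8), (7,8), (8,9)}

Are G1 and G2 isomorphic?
Yes, isomorphic

The graphs are isomorphic.
One valid mapping φ: V(G1) → V(G2): 0→6, 1→5, 2→9, 3→8, 4→4, 5→7, 6→2, 7→1, 8→3, 9→0

Verify φ preserves adjacency — for each edge of G1, its image is an edge of G2:
  (0,3) → (φ(0),φ(3)) = (6,8) ∈ E(G2) ✓
  (0,4) → (φ(0),φ(4)) = (4,6) ∈ E(G2) ✓
  (0,5) → (φ(0),φ(5)) = (6,7) ∈ E(G2) ✓
  (0,6) → (φ(0),φ(6)) = (2,6) ∈ E(G2) ✓
  (0,7) → (φ(0),φ(7)) = (1,6) ∈ E(G2) ✓
  (1,2) → (φ(1),φ(2)) = (5,9) ∈ E(G2) ✓
  (1,4) → (φ(1),φ(4)) = (4,5) ∈ E(G2) ✓
  (1,5) → (φ(1),φ(5)) = (5,7) ∈ E(G2) ✓
  (1,6) → (φ(1),φ(6)) = (2,5) ∈ E(G2) ✓
  (1,9) → (φ(1),φ(9)) = (0,5) ∈ E(G2) ✓
  (2,3) → (φ(2),φ(3)) = (8,9) ∈ E(G2) ✓
  (2,4) → (φ(2),φ(4)) = (4,9) ∈ E(G2) ✓
  (2,8) → (φ(2),φ(8)) = (3,9) ∈ E(G2) ✓
  (3,4) → (φ(3),φ(4)) = (4,8) ∈ E(G2) ✓
  (3,5) → (φ(3),φ(5)) = (7,8) ∈ E(G2) ✓
  (3,7) → (φ(3),φ(7)) = (1,8) ∈ E(G2) ✓
  (3,8) → (φ(3),φ(8)) = (3,8) ∈ E(G2) ✓
  (3,9) → (φ(3),φ(9)) = (0,8) ∈ E(G2) ✓
  (4,5) → (φ(4),φ(5)) = (4,7) ∈ E(G2) ✓
  (4,7) → (φ(4),φ(7)) = (1,4) ∈ E(G2) ✓
  (4,8) → (φ(4),φ(8)) = (3,4) ∈ E(G2) ✓
  (5,6) → (φ(5),φ(6)) = (2,7) ∈ E(G2) ✓
  (5,9) → (φ(5),φ(9)) = (0,7) ∈ E(G2) ✓
  (7,8) → (φ(7),φ(8)) = (1,3) ∈ E(G2) ✓
  (7,9) → (φ(7),φ(9)) = (0,1) ∈ E(G2) ✓
All 25 edges of G1 map to edges of G2, and |E(G1)| = |E(G2)| = 25, so φ is a bijection on edges as well as vertices. Hence G1 ≅ G2.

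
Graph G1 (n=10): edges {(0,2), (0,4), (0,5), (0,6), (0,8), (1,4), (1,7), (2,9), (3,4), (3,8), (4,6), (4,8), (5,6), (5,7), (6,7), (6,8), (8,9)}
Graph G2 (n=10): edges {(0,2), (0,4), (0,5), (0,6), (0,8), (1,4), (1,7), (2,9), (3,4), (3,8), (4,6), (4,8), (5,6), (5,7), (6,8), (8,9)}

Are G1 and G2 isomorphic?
No, not isomorphic

The graphs are NOT isomorphic.

Counting edges: G1 has 17 edge(s); G2 has 16 edge(s).
Edge count is an isomorphism invariant (a bijection on vertices induces a bijection on edges), so differing edge counts rule out isomorphism.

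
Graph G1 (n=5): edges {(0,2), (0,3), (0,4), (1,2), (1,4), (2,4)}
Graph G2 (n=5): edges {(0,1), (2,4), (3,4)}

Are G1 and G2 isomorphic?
No, not isomorphic

The graphs are NOT isomorphic.

Connected components of G1: 1 component(s) with vertex sets [[0, 1, 2, 3, 4]], sizes [5].
Connected components of G2: 2 component(s) with vertex sets [[0, 1], [2, 3, 4]], sizes [2, 3].
The number of connected components (and the multiset of component sizes) is an isomorphism invariant — an isomorphism maps each component of G1 bijectively onto a component of G2. Since G1 has 1 component(s) and G2 has 2, they cannot be isomorphic.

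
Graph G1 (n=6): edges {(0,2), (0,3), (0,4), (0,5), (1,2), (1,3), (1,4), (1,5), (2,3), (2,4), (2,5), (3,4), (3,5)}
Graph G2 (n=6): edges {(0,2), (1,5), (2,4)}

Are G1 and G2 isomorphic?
No, not isomorphic

The graphs are NOT isomorphic.

Counting triangles (3-cliques): G1 has 12, G2 has 0.
Triangle count is an isomorphism invariant, so differing triangle counts rule out isomorphism.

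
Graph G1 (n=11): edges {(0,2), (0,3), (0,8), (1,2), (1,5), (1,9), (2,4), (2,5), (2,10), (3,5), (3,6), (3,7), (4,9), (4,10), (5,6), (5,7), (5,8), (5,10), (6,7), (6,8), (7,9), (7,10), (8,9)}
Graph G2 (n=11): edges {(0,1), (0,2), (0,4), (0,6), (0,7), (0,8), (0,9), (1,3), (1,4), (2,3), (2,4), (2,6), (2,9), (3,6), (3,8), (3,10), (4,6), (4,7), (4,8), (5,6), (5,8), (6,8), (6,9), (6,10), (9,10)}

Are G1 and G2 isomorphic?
No, not isomorphic

The graphs are NOT isomorphic.

Degrees in G1: deg(0)=3, deg(1)=3, deg(2)=5, deg(3)=4, deg(4)=3, deg(5)=7, deg(6)=4, deg(7)=5, deg(8)=4, deg(9)=4, deg(10)=4.
Sorted degree sequence of G1: [7, 5, 5, 4, 4, 4, 4, 4, 3, 3, 3].
Degrees in G2: deg(0)=7, deg(1)=3, deg(2)=5, deg(3)=5, deg(4)=6, deg(5)=2, deg(6)=8, deg(7)=2, deg(8)=5, deg(9)=4, deg(10)=3.
Sorted degree sequence of G2: [8, 7, 6, 5, 5, 5, 4, 3, 3, 2, 2].
The (sorted) degree sequence is an isomorphism invariant, so since G1 and G2 have different degree sequences they cannot be isomorphic.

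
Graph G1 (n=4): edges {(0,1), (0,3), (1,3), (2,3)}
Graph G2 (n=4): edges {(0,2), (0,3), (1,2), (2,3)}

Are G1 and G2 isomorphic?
Yes, isomorphic

The graphs are isomorphic.
One valid mapping φ: V(G1) → V(G2): 0→0, 1→3, 2→1, 3→2

Verify φ preserves adjacency — for each edge of G1, its image is an edge of G2:
  (0,1) → (φ(0),φ(1)) = (0,3) ∈ E(G2) ✓
  (0,3) → (φ(0),φ(3)) = (0,2) ∈ E(G2) ✓
  (1,3) → (φ(1),φ(3)) = (2,3) ∈ E(G2) ✓
  (2,3) → (φ(2),φ(3)) = (1,2) ∈ E(G2) ✓
All 4 edges of G1 map to edges of G2, and |E(G1)| = |E(G2)| = 4, so φ is a bijection on edges as well as vertices. Hence G1 ≅ G2.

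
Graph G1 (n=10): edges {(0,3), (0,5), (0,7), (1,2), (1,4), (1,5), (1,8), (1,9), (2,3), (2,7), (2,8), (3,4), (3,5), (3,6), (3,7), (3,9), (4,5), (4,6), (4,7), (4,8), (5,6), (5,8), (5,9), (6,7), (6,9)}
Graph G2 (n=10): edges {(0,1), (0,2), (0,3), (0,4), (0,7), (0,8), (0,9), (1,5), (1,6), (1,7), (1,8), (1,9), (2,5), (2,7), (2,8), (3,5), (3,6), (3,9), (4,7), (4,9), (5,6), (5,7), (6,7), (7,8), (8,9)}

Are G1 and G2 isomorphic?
Yes, isomorphic

The graphs are isomorphic.
One valid mapping φ: V(G1) → V(G2): 0→4, 1→5, 2→3, 3→0, 4→1, 5→7, 6→8, 7→9, 8→6, 9→2

Verify φ preserves adjacency — for each edge of G1, its image is an edge of G2:
  (0,3) → (φ(0),φ(3)) = (0,4) ∈ E(G2) ✓
  (0,5) → (φ(0),φ(5)) = (4,7) ∈ E(G2) ✓
  (0,7) → (φ(0),φ(7)) = (4,9) ∈ E(G2) ✓
  (1,2) → (φ(1),φ(2)) = (3,5) ∈ E(G2) ✓
  (1,4) → (φ(1),φ(4)) = (1,5) ∈ E(G2) ✓
  (1,5) → (φ(1),φ(5)) = (5,7) ∈ E(G2) ✓
  (1,8) → (φ(1),φ(8)) = (5,6) ∈ E(G2) ✓
  (1,9) → (φ(1),φ(9)) = (2,5) ∈ E(G2) ✓
  (2,3) → (φ(2),φ(3)) = (0,3) ∈ E(G2) ✓
  (2,7) → (φ(2),φ(7)) = (3,9) ∈ E(G2) ✓
  (2,8) → (φ(2),φ(8)) = (3,6) ∈ E(G2) ✓
  (3,4) → (φ(3),φ(4)) = (0,1) ∈ E(G2) ✓
  (3,5) → (φ(3),φ(5)) = (0,7) ∈ E(G2) ✓
  (3,6) → (φ(3),φ(6)) = (0,8) ∈ E(G2) ✓
  (3,7) → (φ(3),φ(7)) = (0,9) ∈ E(G2) ✓
  (3,9) → (φ(3),φ(9)) = (0,2) ∈ E(G2) ✓
  (4,5) → (φ(4),φ(5)) = (1,7) ∈ E(G2) ✓
  (4,6) → (φ(4),φ(6)) = (1,8) ∈ E(G2) ✓
  (4,7) → (φ(4),φ(7)) = (1,9) ∈ E(G2) ✓
  (4,8) → (φ(4),φ(8)) = (1,6) ∈ E(G2) ✓
  (5,6) → (φ(5),φ(6)) = (7,8) ∈ E(G2) ✓
  (5,8) → (φ(5),φ(8)) = (6,7) ∈ E(G2) ✓
  (5,9) → (φ(5),φ(9)) = (2,7) ∈ E(G2) ✓
  (6,7) → (φ(6),φ(7)) = (8,9) ∈ E(G2) ✓
  (6,9) → (φ(6),φ(9)) = (2,8) ∈ E(G2) ✓
All 25 edges of G1 map to edges of G2, and |E(G1)| = |E(G2)| = 25, so φ is a bijection on edges as well as vertices. Hence G1 ≅ G2.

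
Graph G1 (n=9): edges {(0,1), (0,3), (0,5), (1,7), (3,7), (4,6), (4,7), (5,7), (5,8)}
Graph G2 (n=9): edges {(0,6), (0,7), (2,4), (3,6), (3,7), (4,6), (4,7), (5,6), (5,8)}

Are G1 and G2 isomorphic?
Yes, isomorphic

The graphs are isomorphic.
One valid mapping φ: V(G1) → V(G2): 0→7, 1→0, 2→1, 3→3, 4→5, 5→4, 6→8, 7→6, 8→2

Verify φ preserves adjacency — for each edge of G1, its image is an edge of G2:
  (0,1) → (φ(0),φ(1)) = (0,7) ∈ E(G2) ✓
  (0,3) → (φ(0),φ(3)) = (3,7) ∈ E(G2) ✓
  (0,5) → (φ(0),φ(5)) = (4,7) ∈ E(G2) ✓
  (1,7) → (φ(1),φ(7)) = (0,6) ∈ E(G2) ✓
  (3,7) → (φ(3),φ(7)) = (3,6) ∈ E(G2) ✓
  (4,6) → (φ(4),φ(6)) = (5,8) ∈ E(G2) ✓
  (4,7) → (φ(4),φ(7)) = (5,6) ∈ E(G2) ✓
  (5,7) → (φ(5),φ(7)) = (4,6) ∈ E(G2) ✓
  (5,8) → (φ(5),φ(8)) = (2,4) ∈ E(G2) ✓
All 9 edges of G1 map to edges of G2, and |E(G1)| = |E(G2)| = 9, so φ is a bijection on edges as well as vertices. Hence G1 ≅ G2.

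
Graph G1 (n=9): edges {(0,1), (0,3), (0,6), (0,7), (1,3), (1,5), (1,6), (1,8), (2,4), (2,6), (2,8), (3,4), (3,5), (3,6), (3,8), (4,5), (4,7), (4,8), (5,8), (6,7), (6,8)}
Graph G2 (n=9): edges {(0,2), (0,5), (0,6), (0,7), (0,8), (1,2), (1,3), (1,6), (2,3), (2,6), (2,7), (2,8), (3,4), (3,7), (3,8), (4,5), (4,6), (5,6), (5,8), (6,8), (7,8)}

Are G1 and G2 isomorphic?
Yes, isomorphic

The graphs are isomorphic.
One valid mapping φ: V(G1) → V(G2): 0→5, 1→0, 2→1, 3→8, 4→3, 5→7, 6→6, 7→4, 8→2

Verify φ preserves adjacency — for each edge of G1, its image is an edge of G2:
  (0,1) → (φ(0),φ(1)) = (0,5) ∈ E(G2) ✓
  (0,3) → (φ(0),φ(3)) = (5,8) ∈ E(G2) ✓
  (0,6) → (φ(0),φ(6)) = (5,6) ∈ E(G2) ✓
  (0,7) → (φ(0),φ(7)) = (4,5) ∈ E(G2) ✓
  (1,3) → (φ(1),φ(3)) = (0,8) ∈ E(G2) ✓
  (1,5) → (φ(1),φ(5)) = (0,7) ∈ E(G2) ✓
  (1,6) → (φ(1),φ(6)) = (0,6) ∈ E(G2) ✓
  (1,8) → (φ(1),φ(8)) = (0,2) ∈ E(G2) ✓
  (2,4) → (φ(2),φ(4)) = (1,3) ∈ E(G2) ✓
  (2,6) → (φ(2),φ(6)) = (1,6) ∈ E(G2) ✓
  (2,8) → (φ(2),φ(8)) = (1,2) ∈ E(G2) ✓
  (3,4) → (φ(3),φ(4)) = (3,8) ∈ E(G2) ✓
  (3,5) → (φ(3),φ(5)) = (7,8) ∈ E(G2) ✓
  (3,6) → (φ(3),φ(6)) = (6,8) ∈ E(G2) ✓
  (3,8) → (φ(3),φ(8)) = (2,8) ∈ E(G2) ✓
  (4,5) → (φ(4),φ(5)) = (3,7) ∈ E(G2) ✓
  (4,7) → (φ(4),φ(7)) = (3,4) ∈ E(G2) ✓
  (4,8) → (φ(4),φ(8)) = (2,3) ∈ E(G2) ✓
  (5,8) → (φ(5),φ(8)) = (2,7) ∈ E(G2) ✓
  (6,7) → (φ(6),φ(7)) = (4,6) ∈ E(G2) ✓
  (6,8) → (φ(6),φ(8)) = (2,6) ∈ E(G2) ✓
All 21 edges of G1 map to edges of G2, and |E(G1)| = |E(G2)| = 21, so φ is a bijection on edges as well as vertices. Hence G1 ≅ G2.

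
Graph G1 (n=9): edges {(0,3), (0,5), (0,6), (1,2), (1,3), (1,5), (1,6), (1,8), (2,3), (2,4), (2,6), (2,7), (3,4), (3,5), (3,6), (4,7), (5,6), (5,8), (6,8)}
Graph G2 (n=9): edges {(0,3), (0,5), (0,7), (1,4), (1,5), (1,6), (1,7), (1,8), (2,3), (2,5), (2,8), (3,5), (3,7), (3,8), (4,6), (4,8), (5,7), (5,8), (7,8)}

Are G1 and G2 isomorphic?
Yes, isomorphic

The graphs are isomorphic.
One valid mapping φ: V(G1) → V(G2): 0→2, 1→7, 2→1, 3→8, 4→4, 5→3, 6→5, 7→6, 8→0

Verify φ preserves adjacency — for each edge of G1, its image is an edge of G2:
  (0,3) → (φ(0),φ(3)) = (2,8) ∈ E(G2) ✓
  (0,5) → (φ(0),φ(5)) = (2,3) ∈ E(G2) ✓
  (0,6) → (φ(0),φ(6)) = (2,5) ∈ E(G2) ✓
  (1,2) → (φ(1),φ(2)) = (1,7) ∈ E(G2) ✓
  (1,3) → (φ(1),φ(3)) = (7,8) ∈ E(G2) ✓
  (1,5) → (φ(1),φ(5)) = (3,7) ∈ E(G2) ✓
  (1,6) → (φ(1),φ(6)) = (5,7) ∈ E(G2) ✓
  (1,8) → (φ(1),φ(8)) = (0,7) ∈ E(G2) ✓
  (2,3) → (φ(2),φ(3)) = (1,8) ∈ E(G2) ✓
  (2,4) → (φ(2),φ(4)) = (1,4) ∈ E(G2) ✓
  (2,6) → (φ(2),φ(6)) = (1,5) ∈ E(G2) ✓
  (2,7) → (φ(2),φ(7)) = (1,6) ∈ E(G2) ✓
  (3,4) → (φ(3),φ(4)) = (4,8) ∈ E(G2) ✓
  (3,5) → (φ(3),φ(5)) = (3,8) ∈ E(G2) ✓
  (3,6) → (φ(3),φ(6)) = (5,8) ∈ E(G2) ✓
  (4,7) → (φ(4),φ(7)) = (4,6) ∈ E(G2) ✓
  (5,6) → (φ(5),φ(6)) = (3,5) ∈ E(G2) ✓
  (5,8) → (φ(5),φ(8)) = (0,3) ∈ E(G2) ✓
  (6,8) → (φ(6),φ(8)) = (0,5) ∈ E(G2) ✓
All 19 edges of G1 map to edges of G2, and |E(G1)| = |E(G2)| = 19, so φ is a bijection on edges as well as vertices. Hence G1 ≅ G2.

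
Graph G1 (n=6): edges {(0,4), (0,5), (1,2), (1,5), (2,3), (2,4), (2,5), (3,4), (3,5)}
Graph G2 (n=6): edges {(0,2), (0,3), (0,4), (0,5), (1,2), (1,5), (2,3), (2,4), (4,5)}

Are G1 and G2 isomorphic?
Yes, isomorphic

The graphs are isomorphic.
One valid mapping φ: V(G1) → V(G2): 0→1, 1→3, 2→0, 3→4, 4→5, 5→2

Verify φ preserves adjacency — for each edge of G1, its image is an edge of G2:
  (0,4) → (φ(0),φ(4)) = (1,5) ∈ E(G2) ✓
  (0,5) → (φ(0),φ(5)) = (1,2) ∈ E(G2) ✓
  (1,2) → (φ(1),φ(2)) = (0,3) ∈ E(G2) ✓
  (1,5) → (φ(1),φ(5)) = (2,3) ∈ E(G2) ✓
  (2,3) → (φ(2),φ(3)) = (0,4) ∈ E(G2) ✓
  (2,4) → (φ(2),φ(4)) = (0,5) ∈ E(G2) ✓
  (2,5) → (φ(2),φ(5)) = (0,2) ∈ E(G2) ✓
  (3,4) → (φ(3),φ(4)) = (4,5) ∈ E(G2) ✓
  (3,5) → (φ(3),φ(5)) = (2,4) ∈ E(G2) ✓
All 9 edges of G1 map to edges of G2, and |E(G1)| = |E(G2)| = 9, so φ is a bijection on edges as well as vertices. Hence G1 ≅ G2.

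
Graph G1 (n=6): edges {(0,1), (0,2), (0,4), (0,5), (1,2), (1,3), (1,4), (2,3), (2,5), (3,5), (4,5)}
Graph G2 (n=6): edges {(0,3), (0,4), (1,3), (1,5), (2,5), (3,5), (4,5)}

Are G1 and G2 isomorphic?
No, not isomorphic

The graphs are NOT isomorphic.

Counting triangles (3-cliques): G1 has 6, G2 has 1.
Triangle count is an isomorphism invariant, so differing triangle counts rule out isomorphism.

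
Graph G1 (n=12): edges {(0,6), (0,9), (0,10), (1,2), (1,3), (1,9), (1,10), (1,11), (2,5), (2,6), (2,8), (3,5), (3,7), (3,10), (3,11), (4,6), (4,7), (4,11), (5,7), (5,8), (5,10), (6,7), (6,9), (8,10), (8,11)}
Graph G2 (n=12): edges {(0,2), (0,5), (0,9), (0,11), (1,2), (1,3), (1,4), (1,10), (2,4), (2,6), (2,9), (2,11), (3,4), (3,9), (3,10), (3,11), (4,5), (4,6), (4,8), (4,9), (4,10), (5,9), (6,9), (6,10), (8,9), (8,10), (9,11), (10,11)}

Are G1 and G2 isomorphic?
No, not isomorphic

The graphs are NOT isomorphic.

Connected components of G1: 1 component(s) with vertex sets [[0, 1, 2, 3, 4, 5, 6, 7, 8, 9, 10, 11]], sizes [12].
Connected components of G2: 2 component(s) with vertex sets [[7], [0, 1, 2, 3, 4, 5, 6, 8, 9, 10, 11]], sizes [1, 11].
The number of connected components (and the multiset of component sizes) is an isomorphism invariant — an isomorphism maps each component of G1 bijectively onto a component of G2. Since G1 has 1 component(s) and G2 has 2, they cannot be isomorphic.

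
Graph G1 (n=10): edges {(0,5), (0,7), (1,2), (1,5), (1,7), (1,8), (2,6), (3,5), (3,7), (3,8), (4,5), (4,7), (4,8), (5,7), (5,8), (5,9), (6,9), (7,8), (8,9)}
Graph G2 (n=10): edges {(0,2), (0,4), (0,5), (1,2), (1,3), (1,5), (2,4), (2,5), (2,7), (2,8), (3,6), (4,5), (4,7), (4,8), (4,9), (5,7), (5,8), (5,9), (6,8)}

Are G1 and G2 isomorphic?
Yes, isomorphic

The graphs are isomorphic.
One valid mapping φ: V(G1) → V(G2): 0→9, 1→8, 2→6, 3→7, 4→0, 5→5, 6→3, 7→4, 8→2, 9→1

Verify φ preserves adjacency — for each edge of G1, its image is an edge of G2:
  (0,5) → (φ(0),φ(5)) = (5,9) ∈ E(G2) ✓
  (0,7) → (φ(0),φ(7)) = (4,9) ∈ E(G2) ✓
  (1,2) → (φ(1),φ(2)) = (6,8) ∈ E(G2) ✓
  (1,5) → (φ(1),φ(5)) = (5,8) ∈ E(G2) ✓
  (1,7) → (φ(1),φ(7)) = (4,8) ∈ E(G2) ✓
  (1,8) → (φ(1),φ(8)) = (2,8) ∈ E(G2) ✓
  (2,6) → (φ(2),φ(6)) = (3,6) ∈ E(G2) ✓
  (3,5) → (φ(3),φ(5)) = (5,7) ∈ E(G2) ✓
  (3,7) → (φ(3),φ(7)) = (4,7) ∈ E(G2) ✓
  (3,8) → (φ(3),φ(8)) = (2,7) ∈ E(G2) ✓
  (4,5) → (φ(4),φ(5)) = (0,5) ∈ E(G2) ✓
  (4,7) → (φ(4),φ(7)) = (0,4) ∈ E(G2) ✓
  (4,8) → (φ(4),φ(8)) = (0,2) ∈ E(G2) ✓
  (5,7) → (φ(5),φ(7)) = (4,5) ∈ E(G2) ✓
  (5,8) → (φ(5),φ(8)) = (2,5) ∈ E(G2) ✓
  (5,9) → (φ(5),φ(9)) = (1,5) ∈ E(G2) ✓
  (6,9) → (φ(6),φ(9)) = (1,3) ∈ E(G2) ✓
  (7,8) → (φ(7),φ(8)) = (2,4) ∈ E(G2) ✓
  (8,9) → (φ(8),φ(9)) = (1,2) ∈ E(G2) ✓
All 19 edges of G1 map to edges of G2, and |E(G1)| = |E(G2)| = 19, so φ is a bijection on edges as well as vertices. Hence G1 ≅ G2.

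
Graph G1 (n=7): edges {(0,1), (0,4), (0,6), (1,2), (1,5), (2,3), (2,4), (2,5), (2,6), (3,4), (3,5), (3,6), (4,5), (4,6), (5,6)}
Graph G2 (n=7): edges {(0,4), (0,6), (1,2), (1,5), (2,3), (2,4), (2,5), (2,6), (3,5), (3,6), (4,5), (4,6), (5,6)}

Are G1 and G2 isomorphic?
No, not isomorphic

The graphs are NOT isomorphic.

Counting edges: G1 has 15 edge(s); G2 has 13 edge(s).
Edge count is an isomorphism invariant (a bijection on vertices induces a bijection on edges), so differing edge counts rule out isomorphism.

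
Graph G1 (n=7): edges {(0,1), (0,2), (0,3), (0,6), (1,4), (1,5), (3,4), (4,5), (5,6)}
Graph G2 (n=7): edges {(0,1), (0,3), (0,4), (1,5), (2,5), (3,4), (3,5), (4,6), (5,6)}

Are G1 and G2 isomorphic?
Yes, isomorphic

The graphs are isomorphic.
One valid mapping φ: V(G1) → V(G2): 0→5, 1→3, 2→2, 3→1, 4→0, 5→4, 6→6

Verify φ preserves adjacency — for each edge of G1, its image is an edge of G2:
  (0,1) → (φ(0),φ(1)) = (3,5) ∈ E(G2) ✓
  (0,2) → (φ(0),φ(2)) = (2,5) ∈ E(G2) ✓
  (0,3) → (φ(0),φ(3)) = (1,5) ∈ E(G2) ✓
  (0,6) → (φ(0),φ(6)) = (5,6) ∈ E(G2) ✓
  (1,4) → (φ(1),φ(4)) = (0,3) ∈ E(G2) ✓
  (1,5) → (φ(1),φ(5)) = (3,4) ∈ E(G2) ✓
  (3,4) → (φ(3),φ(4)) = (0,1) ∈ E(G2) ✓
  (4,5) → (φ(4),φ(5)) = (0,4) ∈ E(G2) ✓
  (5,6) → (φ(5),φ(6)) = (4,6) ∈ E(G2) ✓
All 9 edges of G1 map to edges of G2, and |E(G1)| = |E(G2)| = 9, so φ is a bijection on edges as well as vertices. Hence G1 ≅ G2.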